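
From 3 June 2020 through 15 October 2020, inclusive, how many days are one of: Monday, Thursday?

39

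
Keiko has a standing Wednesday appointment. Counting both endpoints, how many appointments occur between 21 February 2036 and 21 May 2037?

65

21 February 2036 is a Thursday.
That's 456 days from start to end, counting both.
456 = 7 × 65 + 1, so there are 65 full weeks plus 1 extra day.
Each full week contributes one Wednesday: 65 so far.
The 1 extra day is Thu — none qualify.
Total: 65 + 0 = 65.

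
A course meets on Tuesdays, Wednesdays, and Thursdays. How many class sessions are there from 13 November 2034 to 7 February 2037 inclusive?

13 November 2034 is a Monday.
That's 818 days from start to end, counting both.
818 = 7 × 116 + 6, so there are 116 full weeks plus 6 extra days.
Each full week contributes 3 days from the set (Tue, Wed, Thu): 116 × 3 = 348.
The 6 extra days are Mon, Tue, Wed, Thu, Fri, Sat — 3 of them qualify.
Total: 348 + 3 = 351.

351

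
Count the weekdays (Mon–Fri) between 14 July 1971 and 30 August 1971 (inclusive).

14 July 1971 is a Wednesday.
That's 48 days from start to end, counting both.
48 = 7 × 6 + 6, so there are 6 full weeks plus 6 extra days.
Each full week contributes 5 weekdays (Mon–Fri): 6 × 5 = 30.
The 6 extra days are Wednesday, Thursday, Friday, Saturday, Sunday, Monday — 4 of them qualify.
Total: 30 + 4 = 34.

34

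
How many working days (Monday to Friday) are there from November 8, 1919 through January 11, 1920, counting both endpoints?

November 8, 1919 is a Saturday.
From November 8, 1919 to January 11, 1920 is 65 days inclusive.
65 = 7 × 9 + 2, so there are 9 full weeks plus 2 extra days.
Each full week contributes 5 weekdays (Mon–Fri): 9 × 5 = 45.
The 2 extra days are Sat, Sun — none qualify.
Total: 45 + 0 = 45.

45 weekdays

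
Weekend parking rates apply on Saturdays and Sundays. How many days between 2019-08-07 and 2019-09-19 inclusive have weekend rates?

2019-08-07 is a Wednesday.
The range spans 44 days (inclusive of both endpoints).
44 = 7 × 6 + 2, so there are 6 full weeks plus 2 extra days.
Each full week contributes 2 weekend days (Sat, Sun): 6 × 2 = 12.
The 2 extra days are Wednesday, Thursday — none qualify.
Total: 12 + 0 = 12.

12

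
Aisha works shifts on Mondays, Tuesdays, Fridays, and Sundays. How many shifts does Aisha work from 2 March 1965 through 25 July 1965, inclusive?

2 March 1965 is a Tuesday.
That's 146 days from start to end, counting both.
146 = 7 × 20 + 6, so there are 20 full weeks plus 6 extra days.
Each full week contributes 4 days from the set (Mon, Tue, Fri, Sun): 20 × 4 = 80.
The 6 extra days are Tue, Wed, Thu, Fri, Sat, Sun — 3 of them qualify.
Total: 80 + 3 = 83.

83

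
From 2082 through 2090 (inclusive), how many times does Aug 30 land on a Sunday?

1

Day of week of August 30 in each year:
2082: Sun ✓, 2083: Mon, 2084: Wed, 2085: Thu, 2086: Fri, 2087: Sat, 2088: Mon, 2089: Tue, 2090: Wed
Sundays: 2082.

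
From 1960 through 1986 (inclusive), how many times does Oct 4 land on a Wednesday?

Day of week of October 4 in each year:
1960: Tue, 1961: Wed ✓, 1962: Thu, 1963: Fri, 1964: Sun, 1965: Mon, 1966: Tue, 1967: Wed ✓, 1968: Fri, 1969: Sat, 1970: Sun, 1971: Mon, 1972: Wed ✓, 1973: Thu, 1974: Fri, 1975: Sat, 1976: Mon, 1977: Tue, 1978: Wed ✓, 1979: Thu, 1980: Sat, 1981: Sun, 1982: Mon, 1983: Tue, 1984: Thu, 1985: Fri, 1986: Sat
Wednesdays: 1961, 1967, 1972, 1978.

4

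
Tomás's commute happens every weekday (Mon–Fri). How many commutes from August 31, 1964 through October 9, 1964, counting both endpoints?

30

August 31, 1964 is a Monday.
The range spans 40 days (inclusive of both endpoints).
40 = 7 × 5 + 5, so there are 5 full weeks plus 5 extra days.
Each full week contributes 5 weekdays (Mon–Fri): 5 × 5 = 25.
The 5 extra days are Mon, Tue, Wed, Thu, Fri — 5 of them qualify.
Total: 25 + 5 = 30.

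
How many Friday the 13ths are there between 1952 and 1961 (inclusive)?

Friday-the-13ths by year:
1952: Jun
1953: Feb, Mar, Nov
1954: Aug
1955: May
1956: Jan, Apr, Jul
1957: Sep, Dec
1958: Jun
1959: Feb, Mar, Nov
1960: May
1961: Jan, Oct

18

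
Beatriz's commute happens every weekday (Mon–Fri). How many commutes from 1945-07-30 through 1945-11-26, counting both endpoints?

1945-07-30 is a Monday.
The range spans 120 days (inclusive of both endpoints).
120 = 7 × 17 + 1, so there are 17 full weeks plus 1 extra day.
Each full week contributes 5 weekdays (Mon–Fri): 17 × 5 = 85.
The 1 extra day is Mon — 1 of them qualifies.
Total: 85 + 1 = 86.

86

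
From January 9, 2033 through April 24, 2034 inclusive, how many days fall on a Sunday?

January 9, 2033 is a Sunday.
The range spans 471 days (inclusive of both endpoints).
471 = 7 × 67 + 2, so there are 67 full weeks plus 2 extra days.
Each full week contributes one Sunday: 67 so far.
The 2 extra days are Sunday, Monday — 1 of them qualifies.
Total: 67 + 1 = 68.

68 Sundays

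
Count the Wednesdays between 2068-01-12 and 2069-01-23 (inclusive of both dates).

54

2068-01-12 is a Thursday.
From 2068-01-12 to 2069-01-23 is 378 days inclusive.
378 = 7 × 54, so the span is exactly 54 full weeks.
Each full week contributes one Wednesday: 54 so far.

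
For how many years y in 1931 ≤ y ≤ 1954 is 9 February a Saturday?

3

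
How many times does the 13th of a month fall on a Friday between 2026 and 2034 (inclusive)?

15

Friday-the-13ths by year:
2026: Feb, Mar, Nov
2027: Aug
2028: Oct
2029: Apr, Jul
2030: Sep, Dec
2031: Jun
2032: Feb, Aug
2033: May
2034: Jan, Oct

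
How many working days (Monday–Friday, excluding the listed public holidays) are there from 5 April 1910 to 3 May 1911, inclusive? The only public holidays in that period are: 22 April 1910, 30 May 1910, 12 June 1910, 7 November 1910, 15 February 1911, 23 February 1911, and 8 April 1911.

5 April 1910 is a Tuesday.
From 5 April 1910 to 3 May 1911 is 394 days inclusive.
394 = 7 × 56 + 2, so there are 56 full weeks plus 2 extra days.
Each full week contributes 5 weekdays (Mon–Fri): 56 × 5 = 280.
The 2 extra days are Tue, Wed — 2 of them qualify.
Total: 280 + 2 = 282.
Holidays: 22 April 1910 (Fri); 30 May 1910 (Mon); 12 June 1910 (Sun); 7 November 1910 (Mon); 15 February 1911 (Wed); 23 February 1911 (Thu); 8 April 1911 (Sat).
5 of the 7 holidays fall on weekdays; the rest are weekends and were already excluded.
Business days: 282 − 5 = 277.

277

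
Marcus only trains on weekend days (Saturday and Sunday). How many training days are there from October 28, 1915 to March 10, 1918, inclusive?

October 28, 1915 is a Thursday.
The range spans 865 days (inclusive of both endpoints).
865 = 7 × 123 + 4, so there are 123 full weeks plus 4 extra days.
Each full week contributes 2 weekend days (Sat, Sun): 123 × 2 = 246.
The 4 extra days are Thu, Fri, Sat, Sun — 2 of them qualify.
Total: 246 + 2 = 248.

248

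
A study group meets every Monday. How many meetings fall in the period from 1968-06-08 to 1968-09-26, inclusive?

1968-06-08 is a Saturday.
That's 111 days from start to end, counting both.
111 = 7 × 15 + 6, so there are 15 full weeks plus 6 extra days.
Each full week contributes one Monday: 15 so far.
The 6 extra days are Saturday, Sunday, Monday, Tuesday, Wednesday, Thursday — 1 of them qualifies.
Total: 15 + 1 = 16.

16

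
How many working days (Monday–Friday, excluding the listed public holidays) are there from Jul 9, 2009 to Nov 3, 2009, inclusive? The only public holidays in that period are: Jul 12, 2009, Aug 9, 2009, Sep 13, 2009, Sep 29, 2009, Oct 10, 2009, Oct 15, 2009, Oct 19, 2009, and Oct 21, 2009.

80 working days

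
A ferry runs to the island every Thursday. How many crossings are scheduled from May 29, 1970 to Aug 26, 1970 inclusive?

May 29, 1970 is a Friday.
That's 90 days from start to end, counting both.
90 = 7 × 12 + 6, so there are 12 full weeks plus 6 extra days.
Each full week contributes one Thursday: 12 so far.
The 6 extra days are Friday, Saturday, Sunday, Monday, Tuesday, Wednesday — none qualify.
Total: 12 + 0 = 12.

12 Thursdays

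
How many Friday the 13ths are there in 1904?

The 13th falls on a Friday when the month's 13th has weekday Fri.
Jan 13 is Wed; Feb 13 is Sat; Mar 13 is Sun; Apr 13 is Wed; May 13 is Fri ✓; Jun 13 is Mon; Jul 13 is Wed; Aug 13 is Sat; Sep 13 is Tue; Oct 13 is Thu; Nov 13 is Sun; Dec 13 is Tue.
Friday the 13ths: May.

1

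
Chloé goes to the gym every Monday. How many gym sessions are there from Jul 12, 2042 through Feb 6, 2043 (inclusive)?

Jul 12, 2042 is a Saturday.
From Jul 12, 2042 to Feb 6, 2043 is 210 days inclusive.
210 = 7 × 30, so the span is exactly 30 full weeks.
Each full week contributes one Monday: 30 so far.

30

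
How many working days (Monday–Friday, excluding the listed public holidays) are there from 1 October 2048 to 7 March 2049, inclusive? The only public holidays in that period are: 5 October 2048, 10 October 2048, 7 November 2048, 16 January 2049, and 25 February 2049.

110 working days

1 October 2048 is a Thursday.
The range spans 158 days (inclusive of both endpoints).
158 = 7 × 22 + 4, so there are 22 full weeks plus 4 extra days.
Each full week contributes 5 weekdays (Mon–Fri): 22 × 5 = 110.
The 4 extra days are Thursday, Friday, Saturday, Sunday — 2 of them qualify.
Total: 110 + 2 = 112.
Holidays: 5 October 2048 (Mon); 10 October 2048 (Sat); 7 November 2048 (Sat); 16 January 2049 (Sat); 25 February 2049 (Thu).
2 of the 5 holidays fall on weekdays; the rest are weekends and were already excluded.
Business days: 112 − 2 = 110.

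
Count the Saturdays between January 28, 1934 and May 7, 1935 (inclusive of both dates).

66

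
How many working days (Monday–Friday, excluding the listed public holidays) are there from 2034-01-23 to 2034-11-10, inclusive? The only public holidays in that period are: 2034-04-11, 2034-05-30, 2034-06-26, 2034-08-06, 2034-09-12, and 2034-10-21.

206 working days

2034-01-23 is a Monday.
The range spans 292 days (inclusive of both endpoints).
292 = 7 × 41 + 5, so there are 41 full weeks plus 5 extra days.
Each full week contributes 5 weekdays (Mon–Fri): 41 × 5 = 205.
The 5 extra days are Mon, Tue, Wed, Thu, Fri — 5 of them qualify.
Total: 205 + 5 = 210.
Holidays: 2034-04-11 (Tue); 2034-05-30 (Tue); 2034-06-26 (Mon); 2034-08-06 (Sun); 2034-09-12 (Tue); 2034-10-21 (Sat).
4 of the 6 holidays fall on weekdays; the rest are weekends and were already excluded.
Business days: 210 − 4 = 206.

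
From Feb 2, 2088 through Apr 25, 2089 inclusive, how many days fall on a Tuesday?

64

Feb 2, 2088 is a Monday.
The range spans 449 days (inclusive of both endpoints).
449 = 7 × 64 + 1, so there are 64 full weeks plus 1 extra day.
Each full week contributes one Tuesday: 64 so far.
The 1 extra day is Monday — none qualify.
Total: 64 + 0 = 64.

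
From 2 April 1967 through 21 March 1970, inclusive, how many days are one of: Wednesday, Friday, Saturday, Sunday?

620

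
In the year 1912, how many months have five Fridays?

A month has five Fridays exactly when Friday falls within its first (length − 28) days.
Jan: 31 days, starts Mon → 5 of Mon, Tue, Wed
Feb: 29 days, starts Thu → 5 of Thu
Mar: 31 days, starts Fri → 5 of Fri, Sat, Sun ✓
Apr: 30 days, starts Mon → 5 of Mon, Tue
May: 31 days, starts Wed → 5 of Wed, Thu, Fri ✓
Jun: 30 days, starts Sat → 5 of Sat, Sun
Jul: 31 days, starts Mon → 5 of Mon, Tue, Wed
Aug: 31 days, starts Thu → 5 of Thu, Fri, Sat ✓
Sep: 30 days, starts Sun → 5 of Sun, Mon
Oct: 31 days, starts Tue → 5 of Tue, Wed, Thu
Nov: 30 days, starts Fri → 5 of Fri, Sat ✓
Dec: 31 days, starts Sun → 5 of Sun, Mon, Tue
Months with five Fridays: Mar, May, Aug, Nov.

4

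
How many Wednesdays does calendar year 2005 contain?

52

1 January 2005 is a Saturday.
That's 365 days from start to end, counting both.
365 = 7 × 52 + 1, so there are 52 full weeks plus 1 extra day.
Each full week contributes one Wednesday: 52 so far.
The 1 extra day is Sat — none qualify.
Total: 52 + 0 = 52.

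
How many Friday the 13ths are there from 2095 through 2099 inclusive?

10

Friday-the-13ths by year:
2095: May
2096: Jan, Apr, Jul
2097: Sep, Dec
2098: Jun
2099: Feb, Mar, Nov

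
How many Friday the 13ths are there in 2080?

The 13th falls on a Friday when the month's 13th has weekday Fri.
Jan 13 is Sat; Feb 13 is Tue; Mar 13 is Wed; Apr 13 is Sat; May 13 is Mon; Jun 13 is Thu; Jul 13 is Sat; Aug 13 is Tue; Sep 13 is Fri ✓; Oct 13 is Sun; Nov 13 is Wed; Dec 13 is Fri ✓.
Friday the 13ths: Sep, Dec.

2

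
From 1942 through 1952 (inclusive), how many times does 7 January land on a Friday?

2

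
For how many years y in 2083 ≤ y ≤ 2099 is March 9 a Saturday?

2

Day of week of March 9 in each year:
2083: Tue, 2084: Thu, 2085: Fri, 2086: Sat ✓, 2087: Sun, 2088: Tue, 2089: Wed, 2090: Thu, 2091: Fri, 2092: Sun, 2093: Mon, 2094: Tue, 2095: Wed, 2096: Fri, 2097: Sat ✓, 2098: Sun, 2099: Mon
Saturdays: 2086, 2097.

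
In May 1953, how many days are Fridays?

5

May 1, 1953 is a Friday.
From May 1, 1953 to May 31, 1953 is 31 days inclusive.
31 = 7 × 4 + 3, so there are 4 full weeks plus 3 extra days.
Each full week contributes one Friday: 4 so far.
The 3 extra days are Fri, Sat, Sun — 1 of them qualifies.
Total: 4 + 1 = 5.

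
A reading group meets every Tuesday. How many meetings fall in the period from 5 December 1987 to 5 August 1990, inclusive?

139

5 December 1987 is a Saturday.
From 5 December 1987 to 5 August 1990 is 975 days inclusive.
975 = 7 × 139 + 2, so there are 139 full weeks plus 2 extra days.
Each full week contributes one Tuesday: 139 so far.
The 2 extra days are Sat, Sun — none qualify.
Total: 139 + 0 = 139.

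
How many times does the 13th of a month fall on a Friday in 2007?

The 13th falls on a Friday when the month's 13th has weekday Fri.
Jan 13 is Sat; Feb 13 is Tue; Mar 13 is Tue; Apr 13 is Fri ✓; May 13 is Sun; Jun 13 is Wed; Jul 13 is Fri ✓; Aug 13 is Mon; Sep 13 is Thu; Oct 13 is Sat; Nov 13 is Tue; Dec 13 is Thu.
Friday the 13ths: Apr, Jul.

2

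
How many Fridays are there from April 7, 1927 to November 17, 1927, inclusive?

April 7, 1927 is a Thursday.
From April 7, 1927 to November 17, 1927 is 225 days inclusive.
225 = 7 × 32 + 1, so there are 32 full weeks plus 1 extra day.
Each full week contributes one Friday: 32 so far.
The 1 extra day is Thu — none qualify.
Total: 32 + 0 = 32.

32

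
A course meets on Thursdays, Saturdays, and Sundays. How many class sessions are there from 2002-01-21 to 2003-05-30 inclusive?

2002-01-21 is a Monday.
From 2002-01-21 to 2003-05-30 is 495 days inclusive.
495 = 7 × 70 + 5, so there are 70 full weeks plus 5 extra days.
Each full week contributes 3 days from the set (Thu, Sat, Sun): 70 × 3 = 210.
The 5 extra days are Monday, Tuesday, Wednesday, Thursday, Friday — 1 of them qualifies.
Total: 210 + 1 = 211.

211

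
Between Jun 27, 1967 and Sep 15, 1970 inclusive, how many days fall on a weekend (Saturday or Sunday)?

336

Jun 27, 1967 is a Tuesday.
That's 1177 days from start to end, counting both.
1177 = 7 × 168 + 1, so there are 168 full weeks plus 1 extra day.
Each full week contributes 2 weekend days (Sat, Sun): 168 × 2 = 336.
The 1 extra day is Tuesday — none qualify.
Total: 336 + 0 = 336.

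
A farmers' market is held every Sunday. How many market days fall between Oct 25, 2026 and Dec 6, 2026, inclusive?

Oct 25, 2026 is a Sunday.
The range spans 43 days (inclusive of both endpoints).
43 = 7 × 6 + 1, so there are 6 full weeks plus 1 extra day.
Each full week contributes one Sunday: 6 so far.
The 1 extra day is Sun — 1 of them qualifies.
Total: 6 + 1 = 7.

7 Sundays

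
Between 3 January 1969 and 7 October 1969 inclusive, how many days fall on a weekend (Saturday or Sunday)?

80

3 January 1969 is a Friday.
From 3 January 1969 to 7 October 1969 is 278 days inclusive.
278 = 7 × 39 + 5, so there are 39 full weeks plus 5 extra days.
Each full week contributes 2 weekend days (Sat, Sun): 39 × 2 = 78.
The 5 extra days are Fri, Sat, Sun, Mon, Tue — 2 of them qualify.
Total: 78 + 2 = 80.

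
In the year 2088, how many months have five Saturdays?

4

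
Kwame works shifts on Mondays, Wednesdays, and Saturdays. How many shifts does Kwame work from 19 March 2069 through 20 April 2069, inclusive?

14

19 March 2069 is a Tuesday.
From 19 March 2069 to 20 April 2069 is 33 days inclusive.
33 = 7 × 4 + 5, so there are 4 full weeks plus 5 extra days.
Each full week contributes 3 days from the set (Mon, Wed, Sat): 4 × 3 = 12.
The 5 extra days are Tue, Wed, Thu, Fri, Sat — 2 of them qualify.
Total: 12 + 2 = 14.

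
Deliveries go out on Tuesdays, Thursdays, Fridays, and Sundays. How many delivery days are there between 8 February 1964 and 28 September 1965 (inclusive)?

8 February 1964 is a Saturday.
The range spans 599 days (inclusive of both endpoints).
599 = 7 × 85 + 4, so there are 85 full weeks plus 4 extra days.
Each full week contributes 4 days from the set (Tue, Thu, Fri, Sun): 85 × 4 = 340.
The 4 extra days are Saturday, Sunday, Monday, Tuesday — 2 of them qualify.
Total: 340 + 2 = 342.

342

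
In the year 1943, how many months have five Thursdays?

A month has five Thursdays exactly when Thursday falls within its first (length − 28) days.
Jan: 31 days, starts Fri → 5 of Fri, Sat, Sun
Feb: 28 days, starts Mon → 5 of (none)
Mar: 31 days, starts Mon → 5 of Mon, Tue, Wed
Apr: 30 days, starts Thu → 5 of Thu, Fri ✓
May: 31 days, starts Sat → 5 of Sat, Sun, Mon
Jun: 30 days, starts Tue → 5 of Tue, Wed
Jul: 31 days, starts Thu → 5 of Thu, Fri, Sat ✓
Aug: 31 days, starts Sun → 5 of Sun, Mon, Tue
Sep: 30 days, starts Wed → 5 of Wed, Thu ✓
Oct: 31 days, starts Fri → 5 of Fri, Sat, Sun
Nov: 30 days, starts Mon → 5 of Mon, Tue
Dec: 31 days, starts Wed → 5 of Wed, Thu, Fri ✓
Months with five Thursdays: Apr, Jul, Sep, Dec.

4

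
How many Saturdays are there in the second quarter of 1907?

13

1 April 1907 is a Monday.
From 1 April 1907 to 30 June 1907 is 91 days inclusive.
91 = 7 × 13, so the span is exactly 13 full weeks.
Each full week contributes one Saturday: 13 so far.
Total: 13.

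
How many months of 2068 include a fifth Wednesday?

A month has five Wednesdays exactly when Wednesday falls within its first (length − 28) days.
Jan: 31 days, starts Sun → 5 of Sun, Mon, Tue
Feb: 29 days, starts Wed → 5 of Wed ✓
Mar: 31 days, starts Thu → 5 of Thu, Fri, Sat
Apr: 30 days, starts Sun → 5 of Sun, Mon
May: 31 days, starts Tue → 5 of Tue, Wed, Thu ✓
Jun: 30 days, starts Fri → 5 of Fri, Sat
Jul: 31 days, starts Sun → 5 of Sun, Mon, Tue
Aug: 31 days, starts Wed → 5 of Wed, Thu, Fri ✓
Sep: 30 days, starts Sat → 5 of Sat, Sun
Oct: 31 days, starts Mon → 5 of Mon, Tue, Wed ✓
Nov: 30 days, starts Thu → 5 of Thu, Fri
Dec: 31 days, starts Sat → 5 of Sat, Sun, Mon
Months with five Wednesdays: Feb, May, Aug, Oct.

4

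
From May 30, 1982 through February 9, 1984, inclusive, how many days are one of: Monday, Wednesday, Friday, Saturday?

354

May 30, 1982 is a Sunday.
From May 30, 1982 to February 9, 1984 is 621 days inclusive.
621 = 7 × 88 + 5, so there are 88 full weeks plus 5 extra days.
Each full week contributes 4 days from the set (Mon, Wed, Fri, Sat): 88 × 4 = 352.
The 5 extra days are Sunday, Monday, Tuesday, Wednesday, Thursday — 2 of them qualify.
Total: 352 + 2 = 354.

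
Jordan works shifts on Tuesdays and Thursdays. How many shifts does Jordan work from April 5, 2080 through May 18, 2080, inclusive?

April 5, 2080 is a Friday.
That's 44 days from start to end, counting both.
44 = 7 × 6 + 2, so there are 6 full weeks plus 2 extra days.
Each full week contributes 2 days from the set (Tue, Thu): 6 × 2 = 12.
The 2 extra days are Friday, Saturday — none qualify.
Total: 12 + 0 = 12.

12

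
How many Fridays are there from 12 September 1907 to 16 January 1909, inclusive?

71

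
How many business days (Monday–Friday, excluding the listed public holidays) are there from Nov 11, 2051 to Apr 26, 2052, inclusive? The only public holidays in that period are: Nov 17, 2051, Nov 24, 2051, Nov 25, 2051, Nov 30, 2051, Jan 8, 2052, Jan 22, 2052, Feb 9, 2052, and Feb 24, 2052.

114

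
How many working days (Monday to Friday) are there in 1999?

January 1, 1999 is a Friday.
That's 365 days from start to end, counting both.
365 = 7 × 52 + 1, so there are 52 full weeks plus 1 extra day.
Each full week contributes 5 weekdays (Mon–Fri): 52 × 5 = 260.
The 1 extra day is Friday — 1 of them qualifies.
Total: 260 + 1 = 261.

261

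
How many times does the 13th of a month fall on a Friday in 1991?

2

The 13th falls on a Friday when the month's 13th has weekday Fri.
Jan 13 is Sun; Feb 13 is Wed; Mar 13 is Wed; Apr 13 is Sat; May 13 is Mon; Jun 13 is Thu; Jul 13 is Sat; Aug 13 is Tue; Sep 13 is Fri ✓; Oct 13 is Sun; Nov 13 is Wed; Dec 13 is Fri ✓.
Friday the 13ths: Sep, Dec.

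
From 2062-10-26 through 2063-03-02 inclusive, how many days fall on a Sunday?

18 Sundays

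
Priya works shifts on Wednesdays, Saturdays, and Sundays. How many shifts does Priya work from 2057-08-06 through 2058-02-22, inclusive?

85

2057-08-06 is a Monday.
That's 201 days from start to end, counting both.
201 = 7 × 28 + 5, so there are 28 full weeks plus 5 extra days.
Each full week contributes 3 days from the set (Wed, Sat, Sun): 28 × 3 = 84.
The 5 extra days are Monday, Tuesday, Wednesday, Thursday, Friday — 1 of them qualifies.
Total: 84 + 1 = 85.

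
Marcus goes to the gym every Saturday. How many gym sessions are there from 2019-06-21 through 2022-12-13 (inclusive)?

182

2019-06-21 is a Friday.
From 2019-06-21 to 2022-12-13 is 1272 days inclusive.
1272 = 7 × 181 + 5, so there are 181 full weeks plus 5 extra days.
Each full week contributes one Saturday: 181 so far.
The 5 extra days are Friday, Saturday, Sunday, Monday, Tuesday — 1 of them qualifies.
Total: 181 + 1 = 182.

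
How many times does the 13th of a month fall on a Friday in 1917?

2

The 13th falls on a Friday when the month's 13th has weekday Fri.
Jan 13 is Sat; Feb 13 is Tue; Mar 13 is Tue; Apr 13 is Fri ✓; May 13 is Sun; Jun 13 is Wed; Jul 13 is Fri ✓; Aug 13 is Mon; Sep 13 is Thu; Oct 13 is Sat; Nov 13 is Tue; Dec 13 is Thu.
Friday the 13ths: Apr, Jul.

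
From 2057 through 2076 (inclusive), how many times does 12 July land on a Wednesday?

2

Day of week of July 12 in each year:
2057: Thu, 2058: Fri, 2059: Sat, 2060: Mon, 2061: Tue, 2062: Wed ✓, 2063: Thu, 2064: Sat, 2065: Sun, 2066: Mon, 2067: Tue, 2068: Thu, 2069: Fri, 2070: Sat, 2071: Sun, 2072: Tue, 2073: Wed ✓, 2074: Thu, 2075: Fri, 2076: Sun
Wednesdays: 2062, 2073.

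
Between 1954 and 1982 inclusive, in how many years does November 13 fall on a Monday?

Day of week of November 13 in each year:
1954: Sat, 1955: Sun, 1956: Tue, 1957: Wed, 1958: Thu, 1959: Fri, 1960: Sun, 1961: Mon ✓, 1962: Tue, 1963: Wed, 1964: Fri, 1965: Sat, 1966: Sun, 1967: Mon ✓, 1968: Wed, 1969: Thu, 1970: Fri, 1971: Sat, 1972: Mon ✓, 1973: Tue, 1974: Wed, 1975: Thu, 1976: Sat, 1977: Sun, 1978: Mon ✓, 1979: Tue, 1980: Thu, 1981: Fri, 1982: Sat
Mondays: 1961, 1967, 1972, 1978.

4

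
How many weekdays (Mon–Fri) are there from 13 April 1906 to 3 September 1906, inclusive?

13 April 1906 is a Friday.
From 13 April 1906 to 3 September 1906 is 144 days inclusive.
144 = 7 × 20 + 4, so there are 20 full weeks plus 4 extra days.
Each full week contributes 5 weekdays (Mon–Fri): 20 × 5 = 100.
The 4 extra days are Friday, Saturday, Sunday, Monday — 2 of them qualify.
Total: 100 + 2 = 102.

102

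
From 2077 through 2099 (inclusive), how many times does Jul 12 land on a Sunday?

Day of week of July 12 in each year:
2077: Mon, 2078: Tue, 2079: Wed, 2080: Fri, 2081: Sat, 2082: Sun ✓, 2083: Mon, 2084: Wed, 2085: Thu, 2086: Fri, 2087: Sat, 2088: Mon, 2089: Tue, 2090: Wed, 2091: Thu, 2092: Sat, 2093: Sun ✓, 2094: Mon, 2095: Tue, 2096: Thu, 2097: Fri, 2098: Sat, 2099: Sun ✓
Sundays: 2082, 2093, 2099.

3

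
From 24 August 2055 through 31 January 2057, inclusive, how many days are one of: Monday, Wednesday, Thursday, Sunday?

301

24 August 2055 is a Tuesday.
From 24 August 2055 to 31 January 2057 is 527 days inclusive.
527 = 7 × 75 + 2, so there are 75 full weeks plus 2 extra days.
Each full week contributes 4 days from the set (Mon, Wed, Thu, Sun): 75 × 4 = 300.
The 2 extra days are Tuesday, Wednesday — 1 of them qualifies.
Total: 300 + 1 = 301.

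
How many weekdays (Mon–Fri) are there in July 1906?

22

1 July 1906 is a Sunday.
From 1 July 1906 to 31 July 1906 is 31 days inclusive.
31 = 7 × 4 + 3, so there are 4 full weeks plus 3 extra days.
Each full week contributes 5 weekdays (Mon–Fri): 4 × 5 = 20.
The 3 extra days are Sun, Mon, Tue — 2 of them qualify.
Total: 20 + 2 = 22.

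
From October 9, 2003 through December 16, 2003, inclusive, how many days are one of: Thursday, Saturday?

20

October 9, 2003 is a Thursday.
That's 69 days from start to end, counting both.
69 = 7 × 9 + 6, so there are 9 full weeks plus 6 extra days.
Each full week contributes 2 days from the set (Thu, Sat): 9 × 2 = 18.
The 6 extra days are Thursday, Friday, Saturday, Sunday, Monday, Tuesday — 2 of them qualify.
Total: 18 + 2 = 20.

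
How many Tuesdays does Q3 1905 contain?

1 July 1905 is a Saturday.
That's 92 days from start to end, counting both.
92 = 7 × 13 + 1, so there are 13 full weeks plus 1 extra day.
Each full week contributes one Tuesday: 13 so far.
The 1 extra day is Saturday — none qualify.
Total: 13 + 0 = 13.

13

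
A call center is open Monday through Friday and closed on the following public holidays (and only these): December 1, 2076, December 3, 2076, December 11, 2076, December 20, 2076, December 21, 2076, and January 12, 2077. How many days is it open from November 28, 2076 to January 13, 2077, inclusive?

28

November 28, 2076 is a Saturday.
The range spans 47 days (inclusive of both endpoints).
47 = 7 × 6 + 5, so there are 6 full weeks plus 5 extra days.
Each full week contributes 5 weekdays (Mon–Fri): 6 × 5 = 30.
The 5 extra days are Sat, Sun, Mon, Tue, Wed — 3 of them qualify.
Total: 30 + 3 = 33.
Holidays: December 1, 2076 (Tue); December 3, 2076 (Thu); December 11, 2076 (Fri); December 20, 2076 (Sun); December 21, 2076 (Mon); January 12, 2077 (Tue).
5 of the 6 holidays fall on weekdays; the rest are weekends and were already excluded.
Business days: 33 − 5 = 28.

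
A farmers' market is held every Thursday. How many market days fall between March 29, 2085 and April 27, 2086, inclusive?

March 29, 2085 is a Thursday.
That's 395 days from start to end, counting both.
395 = 7 × 56 + 3, so there are 56 full weeks plus 3 extra days.
Each full week contributes one Thursday: 56 so far.
The 3 extra days are Thu, Fri, Sat — 1 of them qualifies.
Total: 56 + 1 = 57.

57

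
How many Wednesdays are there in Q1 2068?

13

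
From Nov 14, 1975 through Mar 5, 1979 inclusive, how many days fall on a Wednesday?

172

Nov 14, 1975 is a Friday.
From Nov 14, 1975 to Mar 5, 1979 is 1208 days inclusive.
1208 = 7 × 172 + 4, so there are 172 full weeks plus 4 extra days.
Each full week contributes one Wednesday: 172 so far.
The 4 extra days are Friday, Saturday, Sunday, Monday — none qualify.
Total: 172 + 0 = 172.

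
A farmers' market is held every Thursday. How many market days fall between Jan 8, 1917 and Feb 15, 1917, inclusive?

6 Thursdays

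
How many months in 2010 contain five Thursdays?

4

A month has five Thursdays exactly when Thursday falls within its first (length − 28) days.
Jan: 31 days, starts Fri → 5 of Fri, Sat, Sun
Feb: 28 days, starts Mon → 5 of (none)
Mar: 31 days, starts Mon → 5 of Mon, Tue, Wed
Apr: 30 days, starts Thu → 5 of Thu, Fri ✓
May: 31 days, starts Sat → 5 of Sat, Sun, Mon
Jun: 30 days, starts Tue → 5 of Tue, Wed
Jul: 31 days, starts Thu → 5 of Thu, Fri, Sat ✓
Aug: 31 days, starts Sun → 5 of Sun, Mon, Tue
Sep: 30 days, starts Wed → 5 of Wed, Thu ✓
Oct: 31 days, starts Fri → 5 of Fri, Sat, Sun
Nov: 30 days, starts Mon → 5 of Mon, Tue
Dec: 31 days, starts Wed → 5 of Wed, Thu, Fri ✓
Months with five Thursdays: Apr, Jul, Sep, Dec.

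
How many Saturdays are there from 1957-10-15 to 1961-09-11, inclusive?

1957-10-15 is a Tuesday.
From 1957-10-15 to 1961-09-11 is 1428 days inclusive.
1428 = 7 × 204, so the span is exactly 204 full weeks.
Each full week contributes one Saturday: 204 so far.

204 Saturdays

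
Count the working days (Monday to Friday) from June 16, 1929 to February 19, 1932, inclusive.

June 16, 1929 is a Sunday.
That's 979 days from start to end, counting both.
979 = 7 × 139 + 6, so there are 139 full weeks plus 6 extra days.
Each full week contributes 5 weekdays (Mon–Fri): 139 × 5 = 695.
The 6 extra days are Sunday, Monday, Tuesday, Wednesday, Thursday, Friday — 5 of them qualify.
Total: 695 + 5 = 700.

700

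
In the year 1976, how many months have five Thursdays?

5

A month has five Thursdays exactly when Thursday falls within its first (length − 28) days.
Jan: 31 days, starts Thu → 5 of Thu, Fri, Sat ✓
Feb: 29 days, starts Sun → 5 of Sun
Mar: 31 days, starts Mon → 5 of Mon, Tue, Wed
Apr: 30 days, starts Thu → 5 of Thu, Fri ✓
May: 31 days, starts Sat → 5 of Sat, Sun, Mon
Jun: 30 days, starts Tue → 5 of Tue, Wed
Jul: 31 days, starts Thu → 5 of Thu, Fri, Sat ✓
Aug: 31 days, starts Sun → 5 of Sun, Mon, Tue
Sep: 30 days, starts Wed → 5 of Wed, Thu ✓
Oct: 31 days, starts Fri → 5 of Fri, Sat, Sun
Nov: 30 days, starts Mon → 5 of Mon, Tue
Dec: 31 days, starts Wed → 5 of Wed, Thu, Fri ✓
Months with five Thursdays: Jan, Apr, Jul, Sep, Dec.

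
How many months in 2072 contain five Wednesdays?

4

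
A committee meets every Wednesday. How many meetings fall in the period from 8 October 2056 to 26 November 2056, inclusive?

7 Wednesdays

8 October 2056 is a Sunday.
That's 50 days from start to end, counting both.
50 = 7 × 7 + 1, so there are 7 full weeks plus 1 extra day.
Each full week contributes one Wednesday: 7 so far.
The 1 extra day is Sun — none qualify.
Total: 7 + 0 = 7.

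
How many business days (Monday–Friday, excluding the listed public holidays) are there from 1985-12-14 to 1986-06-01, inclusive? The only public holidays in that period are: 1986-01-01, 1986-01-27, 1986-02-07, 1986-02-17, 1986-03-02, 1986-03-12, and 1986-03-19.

114

1985-12-14 is a Saturday.
That's 170 days from start to end, counting both.
170 = 7 × 24 + 2, so there are 24 full weeks plus 2 extra days.
Each full week contributes 5 weekdays (Mon–Fri): 24 × 5 = 120.
The 2 extra days are Sat, Sun — none qualify.
Total: 120 + 0 = 120.
Holidays: 1986-01-01 (Wed); 1986-01-27 (Mon); 1986-02-07 (Fri); 1986-02-17 (Mon); 1986-03-02 (Sun); 1986-03-12 (Wed); 1986-03-19 (Wed).
6 of the 7 holidays fall on weekdays; the rest are weekends and were already excluded.
Business days: 120 − 6 = 114.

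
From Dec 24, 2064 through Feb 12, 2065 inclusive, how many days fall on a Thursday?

Dec 24, 2064 is a Wednesday.
From Dec 24, 2064 to Feb 12, 2065 is 51 days inclusive.
51 = 7 × 7 + 2, so there are 7 full weeks plus 2 extra days.
Each full week contributes one Thursday: 7 so far.
The 2 extra days are Wednesday, Thursday — 1 of them qualifies.
Total: 7 + 1 = 8.

8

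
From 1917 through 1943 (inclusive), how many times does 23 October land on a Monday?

3

Day of week of October 23 in each year:
1917: Tue, 1918: Wed, 1919: Thu, 1920: Sat, 1921: Sun, 1922: Mon ✓, 1923: Tue, 1924: Thu, 1925: Fri, 1926: Sat, 1927: Sun, 1928: Tue, 1929: Wed, 1930: Thu, 1931: Fri, 1932: Sun, 1933: Mon ✓, 1934: Tue, 1935: Wed, 1936: Fri, 1937: Sat, 1938: Sun, 1939: Mon ✓, 1940: Wed, 1941: Thu, 1942: Fri, 1943: Sat
Mondays: 1922, 1933, 1939.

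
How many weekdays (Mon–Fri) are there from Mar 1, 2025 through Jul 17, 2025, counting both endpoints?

Mar 1, 2025 is a Saturday.
That's 139 days from start to end, counting both.
139 = 7 × 19 + 6, so there are 19 full weeks plus 6 extra days.
Each full week contributes 5 weekdays (Mon–Fri): 19 × 5 = 95.
The 6 extra days are Sat, Sun, Mon, Tue, Wed, Thu — 4 of them qualify.
Total: 95 + 4 = 99.

99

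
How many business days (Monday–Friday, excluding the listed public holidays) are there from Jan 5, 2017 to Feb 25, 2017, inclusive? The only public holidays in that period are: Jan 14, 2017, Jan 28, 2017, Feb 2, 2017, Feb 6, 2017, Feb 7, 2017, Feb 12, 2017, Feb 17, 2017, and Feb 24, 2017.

32

Jan 5, 2017 is a Thursday.
From Jan 5, 2017 to Feb 25, 2017 is 52 days inclusive.
52 = 7 × 7 + 3, so there are 7 full weeks plus 3 extra days.
Each full week contributes 5 weekdays (Mon–Fri): 7 × 5 = 35.
The 3 extra days are Thursday, Friday, Saturday — 2 of them qualify.
Total: 35 + 2 = 37.
Holidays: Jan 14, 2017 (Sat); Jan 28, 2017 (Sat); Feb 2, 2017 (Thu); Feb 6, 2017 (Mon); Feb 7, 2017 (Tue); Feb 12, 2017 (Sun); Feb 17, 2017 (Fri); Feb 24, 2017 (Fri).
5 of the 8 holidays fall on weekdays; the rest are weekends and were already excluded.
Business days: 37 − 5 = 32.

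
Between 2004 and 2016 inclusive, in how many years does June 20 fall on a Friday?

Day of week of June 20 in each year:
2004: Sun, 2005: Mon, 2006: Tue, 2007: Wed, 2008: Fri ✓, 2009: Sat, 2010: Sun, 2011: Mon, 2012: Wed, 2013: Thu, 2014: Fri ✓, 2015: Sat, 2016: Mon
Fridays: 2008, 2014.

2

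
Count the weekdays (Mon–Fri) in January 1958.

23

1958-01-01 is a Wednesday.
The range spans 31 days (inclusive of both endpoints).
31 = 7 × 4 + 3, so there are 4 full weeks plus 3 extra days.
Each full week contributes 5 weekdays (Mon–Fri): 4 × 5 = 20.
The 3 extra days are Wed, Thu, Fri — 3 of them qualify.
Total: 20 + 3 = 23.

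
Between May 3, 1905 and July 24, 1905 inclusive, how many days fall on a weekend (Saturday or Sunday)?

24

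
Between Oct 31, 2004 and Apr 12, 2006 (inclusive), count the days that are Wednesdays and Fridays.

151

Oct 31, 2004 is a Sunday.
The range spans 529 days (inclusive of both endpoints).
529 = 7 × 75 + 4, so there are 75 full weeks plus 4 extra days.
Each full week contributes 2 days from the set (Wed, Fri): 75 × 2 = 150.
The 4 extra days are Sun, Mon, Tue, Wed — 1 of them qualifies.
Total: 150 + 1 = 151.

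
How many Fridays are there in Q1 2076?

13

2076-01-01 is a Wednesday.
From 2076-01-01 to 2076-03-31 is 91 days inclusive.
91 = 7 × 13, so the span is exactly 13 full weeks.
Each full week contributes one Friday: 13 so far.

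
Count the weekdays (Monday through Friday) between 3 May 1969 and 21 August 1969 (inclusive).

79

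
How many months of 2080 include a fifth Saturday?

4

A month has five Saturdays exactly when Saturday falls within its first (length − 28) days.
Jan: 31 days, starts Mon → 5 of Mon, Tue, Wed
Feb: 29 days, starts Thu → 5 of Thu
Mar: 31 days, starts Fri → 5 of Fri, Sat, Sun ✓
Apr: 30 days, starts Mon → 5 of Mon, Tue
May: 31 days, starts Wed → 5 of Wed, Thu, Fri
Jun: 30 days, starts Sat → 5 of Sat, Sun ✓
Jul: 31 days, starts Mon → 5 of Mon, Tue, Wed
Aug: 31 days, starts Thu → 5 of Thu, Fri, Sat ✓
Sep: 30 days, starts Sun → 5 of Sun, Mon
Oct: 31 days, starts Tue → 5 of Tue, Wed, Thu
Nov: 30 days, starts Fri → 5 of Fri, Sat ✓
Dec: 31 days, starts Sun → 5 of Sun, Mon, Tue
Months with five Saturdays: Mar, Jun, Aug, Nov.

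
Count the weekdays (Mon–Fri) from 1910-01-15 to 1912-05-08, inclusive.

1910-01-15 is a Saturday.
That's 845 days from start to end, counting both.
845 = 7 × 120 + 5, so there are 120 full weeks plus 5 extra days.
Each full week contributes 5 weekdays (Mon–Fri): 120 × 5 = 600.
The 5 extra days are Sat, Sun, Mon, Tue, Wed — 3 of them qualify.
Total: 600 + 3 = 603.

603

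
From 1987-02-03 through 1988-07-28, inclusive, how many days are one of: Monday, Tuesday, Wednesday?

233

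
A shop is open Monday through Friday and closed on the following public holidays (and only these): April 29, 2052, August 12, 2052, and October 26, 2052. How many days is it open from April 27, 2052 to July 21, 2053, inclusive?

April 27, 2052 is a Saturday.
From April 27, 2052 to July 21, 2053 is 451 days inclusive.
451 = 7 × 64 + 3, so there are 64 full weeks plus 3 extra days.
Each full week contributes 5 weekdays (Mon–Fri): 64 × 5 = 320.
The 3 extra days are Sat, Sun, Mon — 1 of them qualifies.
Total: 320 + 1 = 321.
Holidays: April 29, 2052 (Mon); August 12, 2052 (Mon); October 26, 2052 (Sat).
2 of the 3 holidays fall on weekdays; the rest are weekends and were already excluded.
Business days: 321 − 2 = 319.

319 working days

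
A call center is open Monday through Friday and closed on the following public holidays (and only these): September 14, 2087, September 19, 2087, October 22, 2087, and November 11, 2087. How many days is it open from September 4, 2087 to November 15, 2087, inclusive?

September 4, 2087 is a Thursday.
That's 73 days from start to end, counting both.
73 = 7 × 10 + 3, so there are 10 full weeks plus 3 extra days.
Each full week contributes 5 weekdays (Mon–Fri): 10 × 5 = 50.
The 3 extra days are Thursday, Friday, Saturday — 2 of them qualify.
Total: 50 + 2 = 52.
Holidays: September 14, 2087 (Sun); September 19, 2087 (Fri); October 22, 2087 (Wed); November 11, 2087 (Tue).
3 of the 4 holidays fall on weekdays; the rest are weekends and were already excluded.
Business days: 52 − 3 = 49.

49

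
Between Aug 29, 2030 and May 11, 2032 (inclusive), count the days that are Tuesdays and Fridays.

Aug 29, 2030 is a Thursday.
The range spans 622 days (inclusive of both endpoints).
622 = 7 × 88 + 6, so there are 88 full weeks plus 6 extra days.
Each full week contributes 2 days from the set (Tue, Fri): 88 × 2 = 176.
The 6 extra days are Thu, Fri, Sat, Sun, Mon, Tue — 2 of them qualify.
Total: 176 + 2 = 178.

178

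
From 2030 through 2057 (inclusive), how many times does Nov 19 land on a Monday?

Day of week of November 19 in each year:
2030: Tue, 2031: Wed, 2032: Fri, 2033: Sat, 2034: Sun, 2035: Mon ✓, 2036: Wed, 2037: Thu, 2038: Fri, 2039: Sat, 2040: Mon ✓, 2041: Tue, 2042: Wed, 2043: Thu, 2044: Sat, 2045: Sun, 2046: Mon ✓, 2047: Tue, 2048: Thu, 2049: Fri, 2050: Sat, 2051: Sun, 2052: Tue, 2053: Wed, 2054: Thu, 2055: Fri, 2056: Sun, 2057: Mon ✓
Mondays: 2035, 2040, 2046, 2057.

4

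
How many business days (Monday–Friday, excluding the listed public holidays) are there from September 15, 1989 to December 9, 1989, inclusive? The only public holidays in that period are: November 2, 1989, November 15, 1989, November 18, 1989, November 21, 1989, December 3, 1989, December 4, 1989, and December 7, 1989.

56

September 15, 1989 is a Friday.
That's 86 days from start to end, counting both.
86 = 7 × 12 + 2, so there are 12 full weeks plus 2 extra days.
Each full week contributes 5 weekdays (Mon–Fri): 12 × 5 = 60.
The 2 extra days are Friday, Saturday — 1 of them qualifies.
Total: 60 + 1 = 61.
Holidays: November 2, 1989 (Thu); November 15, 1989 (Wed); November 18, 1989 (Sat); November 21, 1989 (Tue); December 3, 1989 (Sun); December 4, 1989 (Mon); December 7, 1989 (Thu).
5 of the 7 holidays fall on weekdays; the rest are weekends and were already excluded.
Business days: 61 − 5 = 56.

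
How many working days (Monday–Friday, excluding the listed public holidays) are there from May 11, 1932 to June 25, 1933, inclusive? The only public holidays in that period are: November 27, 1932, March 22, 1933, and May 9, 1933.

May 11, 1932 is a Wednesday.
The range spans 411 days (inclusive of both endpoints).
411 = 7 × 58 + 5, so there are 58 full weeks plus 5 extra days.
Each full week contributes 5 weekdays (Mon–Fri): 58 × 5 = 290.
The 5 extra days are Wed, Thu, Fri, Sat, Sun — 3 of them qualify.
Total: 290 + 3 = 293.
Holidays: November 27, 1932 (Sun); March 22, 1933 (Wed); May 9, 1933 (Tue).
2 of the 3 holidays fall on weekdays; the rest are weekends and were already excluded.
Business days: 293 − 2 = 291.

291 working days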